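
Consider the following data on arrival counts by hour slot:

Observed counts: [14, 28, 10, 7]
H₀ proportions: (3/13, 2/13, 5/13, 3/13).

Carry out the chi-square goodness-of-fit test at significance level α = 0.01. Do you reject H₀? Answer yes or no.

reject H₀: yes

n = 59; E_i = n·p_i = [13.62, 9.08, 22.69, 13.62]
χ² = (14−13.62)²/13.62 + (28−9.08)²/9.08 + (10−22.69)²/22.69 + (7−13.62)²/13.62 = 49.7740
df = 3
p-value (upper-tail) = 0.00000
At α=0.01: p < α → reject H₀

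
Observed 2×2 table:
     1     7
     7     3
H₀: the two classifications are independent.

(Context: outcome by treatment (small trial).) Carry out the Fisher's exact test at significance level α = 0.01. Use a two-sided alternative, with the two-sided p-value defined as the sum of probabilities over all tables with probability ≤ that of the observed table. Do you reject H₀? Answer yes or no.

reject H₀: no

Margins: r₁=8, r₂=10, c₁=8, c₂=10, n=18
p_obs = C(8,1)·C(10,7)/C(18,8); sum pmf over tables with pmf ≤ p_obs
p-value (two-sided) = 0.02482
At α=0.01: p ≥ α → fail to reject H₀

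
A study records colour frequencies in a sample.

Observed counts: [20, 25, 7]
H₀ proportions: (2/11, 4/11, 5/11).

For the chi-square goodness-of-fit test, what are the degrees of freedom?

df = k − 1 = 3 − 1 = 2

degrees of freedom = 2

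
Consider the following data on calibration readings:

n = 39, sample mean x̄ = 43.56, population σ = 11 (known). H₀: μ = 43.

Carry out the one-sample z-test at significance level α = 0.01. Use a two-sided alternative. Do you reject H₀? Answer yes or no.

SE = σ/√n = 11/√39 = 1.7614
z = (x̄−μ₀)/SE = (43.56−43)/1.7614 = 0.3179
p-value (two-sided) = 0.75054
At α=0.01: p ≥ α → fail to reject H₀

reject H₀: no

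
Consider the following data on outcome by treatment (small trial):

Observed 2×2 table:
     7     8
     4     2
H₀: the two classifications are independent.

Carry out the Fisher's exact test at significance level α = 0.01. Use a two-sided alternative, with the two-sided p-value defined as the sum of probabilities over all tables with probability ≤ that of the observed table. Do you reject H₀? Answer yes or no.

Margins: r₁=15, r₂=6, c₁=11, c₂=10, n=21
p_obs = C(15,7)·C(6,4)/C(21,11); sum pmf over tables with pmf ≤ p_obs
p-value (two-sided) = 0.63512
At α=0.01: p ≥ α → fail to reject H₀

reject H₀: no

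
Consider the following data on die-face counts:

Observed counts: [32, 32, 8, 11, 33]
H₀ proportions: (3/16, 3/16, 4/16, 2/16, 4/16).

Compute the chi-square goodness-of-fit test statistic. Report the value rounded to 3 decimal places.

n = 116; E_i = n·p_i = [21.75, 21.75, 29.00, 14.50, 29.00]
χ² = (32−21.75)²/21.75 + (32−21.75)²/21.75 + (8−29.00)²/29.00 + (11−14.50)²/14.50 + (33−29.00)²/29.00 = 26.2644
df = 4

test statistic = 26.264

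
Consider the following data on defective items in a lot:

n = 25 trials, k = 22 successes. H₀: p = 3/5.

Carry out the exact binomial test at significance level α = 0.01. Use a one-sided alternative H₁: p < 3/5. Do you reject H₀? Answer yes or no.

reject H₀: no

Exact binomial: n=25, k=22, p₀=3/5=0.6000
P(X≤22) from Σ C(n,i)·p₀^i·(1−p₀)^(n−i)
p-value (one-sided, H₁ less) = 0.99957
At α=0.01: p ≥ α → fail to reject H₀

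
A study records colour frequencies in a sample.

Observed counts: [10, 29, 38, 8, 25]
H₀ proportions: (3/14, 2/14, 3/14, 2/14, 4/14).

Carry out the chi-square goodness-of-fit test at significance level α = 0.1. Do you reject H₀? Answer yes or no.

n = 110; E_i = n·p_i = [23.57, 15.71, 23.57, 15.71, 31.43]
χ² = (10−23.57)²/23.57 + (29−15.71)²/15.71 + (38−23.57)²/23.57 + (8−15.71)²/15.71 + (25−31.43)²/31.43 = 32.9803
df = 4
p-value (upper-tail) = 0.00000
At α=0.1: p < α → reject H₀

reject H₀: yes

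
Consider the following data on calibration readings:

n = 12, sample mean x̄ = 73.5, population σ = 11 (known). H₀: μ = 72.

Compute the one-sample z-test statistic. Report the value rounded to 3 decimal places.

test statistic = 0.472

SE = σ/√n = 11/√12 = 3.1754
z = (x̄−μ₀)/SE = (73.5−72)/3.1754 = 0.4724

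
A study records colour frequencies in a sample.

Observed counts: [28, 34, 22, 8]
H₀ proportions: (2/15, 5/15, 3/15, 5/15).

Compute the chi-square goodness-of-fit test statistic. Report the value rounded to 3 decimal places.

test statistic = 38.000

n = 92; E_i = n·p_i = [12.27, 30.67, 18.40, 30.67]
χ² = (28−12.27)²/12.27 + (34−30.67)²/30.67 + (22−18.40)²/18.40 + (8−30.67)²/30.67 = 38.0000
df = 3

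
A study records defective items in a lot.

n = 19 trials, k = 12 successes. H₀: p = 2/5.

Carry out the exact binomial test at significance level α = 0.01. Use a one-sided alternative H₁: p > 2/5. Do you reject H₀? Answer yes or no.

reject H₀: no

Exact binomial: n=19, k=12, p₀=2/5=0.4000
P(X≥12) from Σ C(n,i)·p₀^i·(1−p₀)^(n−i)
p-value (one-sided, H₁ greater) = 0.03523
At α=0.01: p ≥ α → fail to reject H₀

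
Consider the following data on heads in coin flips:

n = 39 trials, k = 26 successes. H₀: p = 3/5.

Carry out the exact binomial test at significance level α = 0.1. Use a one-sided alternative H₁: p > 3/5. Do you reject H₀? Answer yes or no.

Exact binomial: n=39, k=26, p₀=3/5=0.6000
P(X≥26) from Σ C(n,i)·p₀^i·(1−p₀)^(n−i)
p-value (one-sided, H₁ greater) = 0.24835
At α=0.1: p ≥ α → fail to reject H₀

reject H₀: no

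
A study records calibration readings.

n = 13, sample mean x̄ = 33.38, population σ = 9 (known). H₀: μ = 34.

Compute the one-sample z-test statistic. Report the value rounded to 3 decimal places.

SE = σ/√n = 9/√13 = 2.4962
z = (x̄−μ₀)/SE = (33.38−34)/2.4962 = -0.2484

test statistic = -0.248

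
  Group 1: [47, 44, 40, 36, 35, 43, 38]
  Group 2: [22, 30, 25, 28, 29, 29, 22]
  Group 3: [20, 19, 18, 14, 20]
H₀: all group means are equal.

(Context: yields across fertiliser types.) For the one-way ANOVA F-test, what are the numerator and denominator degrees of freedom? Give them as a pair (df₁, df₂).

k = 3 groups, N = 19 total
df = (k−1, N−k) = (3−1, 19−3) = (2, 16)

degrees of freedom = [2, 16]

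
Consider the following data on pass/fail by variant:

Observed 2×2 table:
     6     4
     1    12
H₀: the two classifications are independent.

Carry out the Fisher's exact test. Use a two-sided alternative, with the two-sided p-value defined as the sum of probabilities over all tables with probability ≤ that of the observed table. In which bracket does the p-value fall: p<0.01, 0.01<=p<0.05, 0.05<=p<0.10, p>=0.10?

Margins: r₁=10, r₂=13, c₁=7, c₂=16, n=23
p_obs = C(10,6)·C(13,1)/C(23,7); sum pmf over tables with pmf ≤ p_obs
p-value (two-sided) = 0.01862
→ bracket: 0.01<=p<0.05

p-value bracket: 0.01<=p<0.05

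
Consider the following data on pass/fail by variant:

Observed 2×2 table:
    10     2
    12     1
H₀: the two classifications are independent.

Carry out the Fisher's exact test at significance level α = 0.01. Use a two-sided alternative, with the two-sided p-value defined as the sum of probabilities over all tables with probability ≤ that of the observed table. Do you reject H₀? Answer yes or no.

Margins: r₁=12, r₂=13, c₁=22, c₂=3, n=25
p_obs = C(12,10)·C(13,12)/C(25,22); sum pmf over tables with pmf ≤ p_obs
p-value (two-sided) = 0.59304
At α=0.01: p ≥ α → fail to reject H₀

reject H₀: no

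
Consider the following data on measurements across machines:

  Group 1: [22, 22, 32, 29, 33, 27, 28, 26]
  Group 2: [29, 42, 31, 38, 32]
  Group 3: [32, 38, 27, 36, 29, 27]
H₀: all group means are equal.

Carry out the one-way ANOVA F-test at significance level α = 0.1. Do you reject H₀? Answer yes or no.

reject H₀: yes

Group means [27.38, 34.40, 31.50], grand mean 30.526
SSB = Σnᵢ(x̄ᵢ−x̄)² = 160.162; SSW = ΣΣ(x−x̄ᵢ)² = 342.575
MSB = 160.162/2 = 80.0809; MSW = 342.575/16 = 21.4109
F = MSB/MSW = 3.7402
df = (2, 16)
p-value (upper-tail) = 0.04649
At α=0.1: p < α → reject H₀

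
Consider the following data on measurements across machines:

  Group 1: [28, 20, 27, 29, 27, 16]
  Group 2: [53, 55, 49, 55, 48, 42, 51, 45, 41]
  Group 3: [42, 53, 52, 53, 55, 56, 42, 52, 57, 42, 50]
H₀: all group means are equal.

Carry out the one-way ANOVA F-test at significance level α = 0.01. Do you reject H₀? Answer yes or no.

Group means [24.50, 48.78, 50.36], grand mean 43.846
SSB = Σnᵢ(x̄ᵢ−x̄)² = 2931.784; SSW = ΣΣ(x−x̄ᵢ)² = 685.601
MSB = 2931.784/2 = 1465.8918; MSW = 685.601/23 = 29.8087
F = MSB/MSW = 49.1766
df = (2, 23)
p-value (upper-tail) = 0.00000
At α=0.01: p < α → reject H₀

reject H₀: yes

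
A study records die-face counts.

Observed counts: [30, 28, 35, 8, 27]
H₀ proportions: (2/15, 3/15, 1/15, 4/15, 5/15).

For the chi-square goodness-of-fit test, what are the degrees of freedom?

df = k − 1 = 5 − 1 = 4

degrees of freedom = 4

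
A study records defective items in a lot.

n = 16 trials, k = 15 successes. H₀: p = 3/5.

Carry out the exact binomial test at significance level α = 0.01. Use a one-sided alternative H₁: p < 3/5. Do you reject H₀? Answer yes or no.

Exact binomial: n=16, k=15, p₀=3/5=0.6000
P(X≤15) from Σ C(n,i)·p₀^i·(1−p₀)^(n−i)
p-value (one-sided, H₁ less) = 0.99972
At α=0.01: p ≥ α → fail to reject H₀

reject H₀: no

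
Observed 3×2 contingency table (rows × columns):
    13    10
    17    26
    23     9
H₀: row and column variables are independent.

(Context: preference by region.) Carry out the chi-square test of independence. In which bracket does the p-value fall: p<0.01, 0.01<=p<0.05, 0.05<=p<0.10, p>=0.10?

Row totals [23, 43, 32], col totals [53, 45], n=98
χ² = (13−12.44)²/12.44 + (10−10.56)²/10.56 + (17−23.26)²/23.26 + (26−19.74)²/19.74 + (23−17.31)²/17.31 + (9−14.69)²/14.69 = 7.7989
df = 2
p-value (upper-tail) = 0.02025
→ bracket: 0.01<=p<0.05

p-value bracket: 0.01<=p<0.05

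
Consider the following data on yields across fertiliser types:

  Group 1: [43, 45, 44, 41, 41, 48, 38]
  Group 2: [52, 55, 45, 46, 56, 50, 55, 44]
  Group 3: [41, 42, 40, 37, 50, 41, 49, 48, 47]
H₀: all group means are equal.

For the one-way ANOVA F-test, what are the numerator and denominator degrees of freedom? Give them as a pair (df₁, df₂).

degrees of freedom = [2, 21]

k = 3 groups, N = 24 total
df = (k−1, N−k) = (3−1, 24−3) = (2, 21)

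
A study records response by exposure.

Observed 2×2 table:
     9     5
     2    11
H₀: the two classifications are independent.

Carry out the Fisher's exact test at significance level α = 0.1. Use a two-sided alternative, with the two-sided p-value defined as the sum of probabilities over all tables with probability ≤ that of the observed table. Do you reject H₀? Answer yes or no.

Margins: r₁=14, r₂=13, c₁=11, c₂=16, n=27
p_obs = C(14,9)·C(13,2)/C(27,11); sum pmf over tables with pmf ≤ p_obs
p-value (two-sided) = 0.01831
At α=0.1: p < α → reject H₀

reject H₀: yes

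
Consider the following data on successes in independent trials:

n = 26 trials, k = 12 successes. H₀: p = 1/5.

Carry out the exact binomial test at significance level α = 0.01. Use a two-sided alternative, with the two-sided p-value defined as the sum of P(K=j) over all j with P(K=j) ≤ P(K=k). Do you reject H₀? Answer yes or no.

Exact binomial: n=26, k=12, p₀=1/5=0.2000
P(X=j) = C(n,j)·p₀^j·(1−p₀)^(n−j); p = Σ P(X=j) over j with P(X=j) ≤ P(X=12)
p-value (two-sided) = 0.00234
At α=0.01: p < α → reject H₀

reject H₀: yes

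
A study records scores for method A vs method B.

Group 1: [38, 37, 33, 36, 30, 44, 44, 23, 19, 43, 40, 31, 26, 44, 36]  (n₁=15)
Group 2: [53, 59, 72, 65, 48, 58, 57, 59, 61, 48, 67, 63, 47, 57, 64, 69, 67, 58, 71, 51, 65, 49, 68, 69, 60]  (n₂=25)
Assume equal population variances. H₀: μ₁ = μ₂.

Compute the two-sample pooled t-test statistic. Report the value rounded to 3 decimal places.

x̄₁=34.933, s₁=7.896, n₁=15
x̄₂=60.200, s₂=7.638, n₂=25
s_p² = [14·7.896² + 24·7.638²]/38 = 59.8140
SE = √(s_p²·(1/15+1/25)) = 2.5259
t = (34.933−60.200)/2.5259 = -10.0030
df = 38

test statistic = -10.003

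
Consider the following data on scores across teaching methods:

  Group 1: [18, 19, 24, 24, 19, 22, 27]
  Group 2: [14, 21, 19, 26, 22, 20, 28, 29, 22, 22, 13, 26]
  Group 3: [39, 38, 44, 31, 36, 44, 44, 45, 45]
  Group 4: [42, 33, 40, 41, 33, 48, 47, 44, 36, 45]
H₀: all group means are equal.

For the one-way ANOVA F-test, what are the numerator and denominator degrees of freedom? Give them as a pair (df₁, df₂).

k = 4 groups, N = 38 total
df = (k−1, N−k) = (4−1, 38−4) = (3, 34)

degrees of freedom = [3, 34]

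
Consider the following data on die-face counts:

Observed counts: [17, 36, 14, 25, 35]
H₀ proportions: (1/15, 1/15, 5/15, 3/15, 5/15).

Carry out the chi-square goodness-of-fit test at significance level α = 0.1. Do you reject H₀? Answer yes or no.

n = 127; E_i = n·p_i = [8.47, 8.47, 42.33, 25.40, 42.33]
χ² = (17−8.47)²/8.47 + (36−8.47)²/8.47 + (14−42.33)²/42.33 + (25−25.40)²/25.40 + (35−42.33)²/42.33 = 118.3780
df = 4
p-value (upper-tail) = 0.00000
At α=0.1: p < α → reject H₀

reject H₀: yes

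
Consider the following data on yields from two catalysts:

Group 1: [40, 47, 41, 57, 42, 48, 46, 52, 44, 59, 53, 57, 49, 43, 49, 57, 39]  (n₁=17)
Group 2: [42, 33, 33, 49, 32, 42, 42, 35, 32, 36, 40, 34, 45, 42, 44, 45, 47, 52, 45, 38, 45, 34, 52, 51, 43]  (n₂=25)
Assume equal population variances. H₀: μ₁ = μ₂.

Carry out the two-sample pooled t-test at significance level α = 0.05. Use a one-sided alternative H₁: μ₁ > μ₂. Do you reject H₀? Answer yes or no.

reject H₀: yes

x̄₁=48.412, s₁=6.520, n₁=17
x̄₂=41.320, s₂=6.388, n₂=25
s_p² = [16·6.520² + 24·6.388²]/40 = 41.4889
SE = √(s_p²·(1/17+1/25)) = 2.0249
t = (48.412−41.320)/2.0249 = 3.5023
df = 40
p-value (one-sided, H₁ greater) = 0.00057
At α=0.05: p < α → reject H₀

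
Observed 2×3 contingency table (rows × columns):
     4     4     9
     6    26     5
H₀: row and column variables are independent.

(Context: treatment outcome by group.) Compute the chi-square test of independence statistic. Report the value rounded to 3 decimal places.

test statistic = 11.901

Row totals [17, 37], col totals [10, 30, 14], n=54
χ² = (4−3.15)²/3.15 + (4−9.44)²/9.44 + (9−4.41)²/4.41 + (6−6.85)²/6.85 + (26−20.56)²/20.56 + (5−9.59)²/9.59 = 11.9013
df = 2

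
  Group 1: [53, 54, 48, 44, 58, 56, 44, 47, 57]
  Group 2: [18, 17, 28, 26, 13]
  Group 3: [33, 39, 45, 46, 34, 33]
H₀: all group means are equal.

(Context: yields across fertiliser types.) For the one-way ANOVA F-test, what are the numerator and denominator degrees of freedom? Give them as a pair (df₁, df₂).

degrees of freedom = [2, 17]

k = 3 groups, N = 20 total
df = (k−1, N−k) = (3−1, 20−3) = (2, 17)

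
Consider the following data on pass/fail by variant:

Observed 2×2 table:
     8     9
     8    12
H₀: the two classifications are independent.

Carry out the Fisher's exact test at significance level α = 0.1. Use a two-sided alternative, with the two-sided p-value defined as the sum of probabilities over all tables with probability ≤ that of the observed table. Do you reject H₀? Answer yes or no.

Margins: r₁=17, r₂=20, c₁=16, c₂=21, n=37
p_obs = C(17,8)·C(20,8)/C(37,16); sum pmf over tables with pmf ≤ p_obs
p-value (two-sided) = 0.74631
At α=0.1: p ≥ α → fail to reject H₀

reject H₀: no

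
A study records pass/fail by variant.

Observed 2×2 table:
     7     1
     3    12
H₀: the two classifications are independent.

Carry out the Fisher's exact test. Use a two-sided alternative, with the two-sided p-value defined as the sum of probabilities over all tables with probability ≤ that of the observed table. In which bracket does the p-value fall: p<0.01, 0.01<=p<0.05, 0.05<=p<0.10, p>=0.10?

p-value bracket: p<0.01

Margins: r₁=8, r₂=15, c₁=10, c₂=13, n=23
p_obs = C(8,7)·C(15,3)/C(23,10); sum pmf over tables with pmf ≤ p_obs
p-value (two-sided) = 0.00590
→ bracket: p<0.01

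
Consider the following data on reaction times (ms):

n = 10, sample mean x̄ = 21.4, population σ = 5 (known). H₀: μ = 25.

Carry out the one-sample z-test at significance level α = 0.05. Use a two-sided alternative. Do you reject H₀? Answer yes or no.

SE = σ/√n = 5/√10 = 1.5811
z = (x̄−μ₀)/SE = (21.4−25)/1.5811 = -2.2768
p-value (two-sided) = 0.02280
At α=0.05: p < α → reject H₀

reject H₀: yes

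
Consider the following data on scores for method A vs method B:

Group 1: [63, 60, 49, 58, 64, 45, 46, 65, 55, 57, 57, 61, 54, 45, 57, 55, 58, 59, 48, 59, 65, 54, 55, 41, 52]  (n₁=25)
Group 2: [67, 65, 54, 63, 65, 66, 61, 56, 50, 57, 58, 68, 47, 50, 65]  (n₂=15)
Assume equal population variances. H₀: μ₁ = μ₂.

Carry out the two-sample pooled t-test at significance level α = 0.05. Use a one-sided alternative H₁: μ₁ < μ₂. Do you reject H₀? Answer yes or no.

reject H₀: yes

x̄₁=55.280, s₁=6.580, n₁=25
x̄₂=59.467, s₂=6.885, n₂=15
s_p² = [24·6.580² + 14·6.885²]/38 = 44.8098
SE = √(s_p²·(1/25+1/15)) = 2.1863
t = (55.280−59.467)/2.1863 = -1.9150
df = 38
p-value (one-sided, H₁ less) = 0.03152
At α=0.05: p < α → reject H₀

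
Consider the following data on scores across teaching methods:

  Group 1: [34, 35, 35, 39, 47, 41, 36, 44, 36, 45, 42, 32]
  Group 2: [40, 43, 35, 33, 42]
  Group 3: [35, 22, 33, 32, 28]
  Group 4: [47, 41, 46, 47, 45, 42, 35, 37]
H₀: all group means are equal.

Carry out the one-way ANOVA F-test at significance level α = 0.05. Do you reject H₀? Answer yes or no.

Group means [38.83, 38.60, 30.00, 42.50], grand mean 38.300
SSB = Σnᵢ(x̄ᵢ−x̄)² = 489.433; SSW = ΣΣ(x−x̄ᵢ)² = 592.867
MSB = 489.433/3 = 163.1444; MSW = 592.867/26 = 22.8026
F = MSB/MSW = 7.1547
df = (3, 26)
p-value (upper-tail) = 0.00117
At α=0.05: p < α → reject H₀

reject H₀: yes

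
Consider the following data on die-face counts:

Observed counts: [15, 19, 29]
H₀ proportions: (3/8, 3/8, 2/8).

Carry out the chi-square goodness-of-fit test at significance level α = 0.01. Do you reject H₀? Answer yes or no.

reject H₀: yes

n = 63; E_i = n·p_i = [23.62, 23.62, 15.75]
χ² = (15−23.62)²/23.62 + (19−23.62)²/23.62 + (29−15.75)²/15.75 = 15.2011
df = 2
p-value (upper-tail) = 0.00050
At α=0.01: p < α → reject H₀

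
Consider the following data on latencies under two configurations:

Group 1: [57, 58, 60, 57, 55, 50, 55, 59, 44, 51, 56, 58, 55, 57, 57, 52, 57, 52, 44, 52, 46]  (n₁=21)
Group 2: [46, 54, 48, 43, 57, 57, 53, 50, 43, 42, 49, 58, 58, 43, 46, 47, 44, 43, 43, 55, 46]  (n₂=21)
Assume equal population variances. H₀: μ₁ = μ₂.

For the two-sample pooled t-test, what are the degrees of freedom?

df = n₁ + n₂ − 2 = 21 + 21 − 2 = 40

degrees of freedom = 40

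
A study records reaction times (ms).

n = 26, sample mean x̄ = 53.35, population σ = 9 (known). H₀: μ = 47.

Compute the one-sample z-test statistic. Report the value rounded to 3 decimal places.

test statistic = 3.598

SE = σ/√n = 9/√26 = 1.7650
z = (x̄−μ₀)/SE = (53.35−47)/1.7650 = 3.5976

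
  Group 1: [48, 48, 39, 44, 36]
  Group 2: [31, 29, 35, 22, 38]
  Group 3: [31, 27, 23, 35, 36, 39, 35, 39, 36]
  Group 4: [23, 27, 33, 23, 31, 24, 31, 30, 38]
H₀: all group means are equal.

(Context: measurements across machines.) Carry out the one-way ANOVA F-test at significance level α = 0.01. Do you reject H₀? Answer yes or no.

Group means [43.00, 31.00, 33.44, 28.89], grand mean 33.250
SSB = Σnᵢ(x̄ᵢ−x̄)² = 672.139; SSW = ΣΣ(x−x̄ᵢ)² = 709.111
MSB = 672.139/3 = 224.0463; MSW = 709.111/24 = 29.5463
F = MSB/MSW = 7.5829
df = (3, 24)
p-value (upper-tail) = 0.00098
At α=0.01: p < α → reject H₀

reject H₀: yes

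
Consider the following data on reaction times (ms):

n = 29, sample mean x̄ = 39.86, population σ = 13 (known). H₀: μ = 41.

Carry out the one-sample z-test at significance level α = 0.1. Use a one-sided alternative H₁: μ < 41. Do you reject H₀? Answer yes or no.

SE = σ/√n = 13/√29 = 2.4140
z = (x̄−μ₀)/SE = (39.86−41)/2.4140 = -0.4722
p-value (one-sided, H₁ less) = 0.31838
At α=0.1: p ≥ α → fail to reject H₀

reject H₀: no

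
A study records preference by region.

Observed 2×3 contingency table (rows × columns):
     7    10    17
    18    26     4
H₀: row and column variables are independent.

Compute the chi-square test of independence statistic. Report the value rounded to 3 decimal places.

Row totals [34, 48], col totals [25, 36, 21], n=82
χ² = (7−10.37)²/10.37 + (10−14.93)²/14.93 + (17−8.71)²/8.71 + (18−14.63)²/14.63 + (26−21.07)²/21.07 + (4−12.29)²/12.29 = 18.1372
df = 2

test statistic = 18.137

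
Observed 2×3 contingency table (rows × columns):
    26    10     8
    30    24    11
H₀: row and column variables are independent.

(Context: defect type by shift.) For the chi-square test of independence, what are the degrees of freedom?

degrees of freedom = 2

df = (r−1)(c−1) = (2−1)·(3−1) = 2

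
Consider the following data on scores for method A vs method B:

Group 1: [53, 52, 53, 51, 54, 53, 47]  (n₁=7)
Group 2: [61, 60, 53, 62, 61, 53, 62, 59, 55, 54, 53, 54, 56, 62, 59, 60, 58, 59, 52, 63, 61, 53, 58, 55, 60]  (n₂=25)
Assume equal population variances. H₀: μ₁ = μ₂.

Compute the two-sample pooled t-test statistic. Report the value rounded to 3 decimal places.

x̄₁=51.857, s₁=2.340, n₁=7
x̄₂=57.720, s₂=3.553, n₂=25
s_p² = [6·2.340² + 24·3.553²]/30 = 11.1966
SE = √(s_p²·(1/7+1/25)) = 1.4309
t = (51.857−57.720)/1.4309 = -4.0974
df = 30

test statistic = -4.097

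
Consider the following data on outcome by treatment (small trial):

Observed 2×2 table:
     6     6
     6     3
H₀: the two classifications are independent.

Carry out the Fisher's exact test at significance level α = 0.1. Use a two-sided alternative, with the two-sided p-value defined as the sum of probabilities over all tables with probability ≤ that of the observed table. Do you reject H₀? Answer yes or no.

Margins: r₁=12, r₂=9, c₁=12, c₂=9, n=21
p_obs = C(12,6)·C(9,6)/C(21,12); sum pmf over tables with pmf ≤ p_obs
p-value (two-sided) = 0.66049
At α=0.1: p ≥ α → fail to reject H₀

reject H₀: no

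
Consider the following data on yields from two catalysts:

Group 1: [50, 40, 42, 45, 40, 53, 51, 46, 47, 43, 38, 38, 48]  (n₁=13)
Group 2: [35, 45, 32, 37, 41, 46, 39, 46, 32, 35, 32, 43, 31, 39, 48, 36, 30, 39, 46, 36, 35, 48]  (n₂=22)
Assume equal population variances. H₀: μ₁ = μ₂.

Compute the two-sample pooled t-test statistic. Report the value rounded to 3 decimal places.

x̄₁=44.692, s₁=4.990, n₁=13
x̄₂=38.682, s₂=5.875, n₂=22
s_p² = [12·4.990² + 21·5.875²]/33 = 31.0164
SE = √(s_p²·(1/13+1/22)) = 1.9483
t = (44.692−38.682)/1.9483 = 3.0851
df = 33

test statistic = 3.085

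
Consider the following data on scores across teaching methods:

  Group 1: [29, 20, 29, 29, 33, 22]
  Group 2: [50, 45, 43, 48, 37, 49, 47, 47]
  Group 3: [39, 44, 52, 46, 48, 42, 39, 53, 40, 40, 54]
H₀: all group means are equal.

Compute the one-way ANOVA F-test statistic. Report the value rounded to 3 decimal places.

test statistic = 29.419

Group means [27.00, 45.75, 45.18], grand mean 41.000
SSB = Σnᵢ(x̄ᵢ−x̄)² = 1548.864; SSW = ΣΣ(x−x̄ᵢ)² = 579.136
MSB = 1548.864/2 = 774.4318; MSW = 579.136/22 = 26.3244
F = MSB/MSW = 29.4188
df = (2, 22)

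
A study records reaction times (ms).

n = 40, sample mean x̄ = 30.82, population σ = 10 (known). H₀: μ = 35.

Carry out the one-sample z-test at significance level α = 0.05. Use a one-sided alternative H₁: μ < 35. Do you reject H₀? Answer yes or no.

SE = σ/√n = 10/√40 = 1.5811
z = (x̄−μ₀)/SE = (30.82−35)/1.5811 = -2.6437
p-value (one-sided, H₁ less) = 0.00410
At α=0.05: p < α → reject H₀

reject H₀: yes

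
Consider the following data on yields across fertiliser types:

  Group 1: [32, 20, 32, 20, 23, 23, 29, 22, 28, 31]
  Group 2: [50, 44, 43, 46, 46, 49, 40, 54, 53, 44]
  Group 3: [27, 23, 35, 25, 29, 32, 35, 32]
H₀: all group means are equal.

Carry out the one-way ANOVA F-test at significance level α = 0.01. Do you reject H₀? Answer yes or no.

reject H₀: yes

Group means [26.00, 46.90, 29.75], grand mean 34.536
SSB = Σnᵢ(x̄ᵢ−x̄)² = 2440.564; SSW = ΣΣ(x−x̄ᵢ)² = 540.400
MSB = 2440.564/2 = 1220.2821; MSW = 540.400/25 = 21.6160
F = MSB/MSW = 56.4527
df = (2, 25)
p-value (upper-tail) = 0.00000
At α=0.01: p < α → reject H₀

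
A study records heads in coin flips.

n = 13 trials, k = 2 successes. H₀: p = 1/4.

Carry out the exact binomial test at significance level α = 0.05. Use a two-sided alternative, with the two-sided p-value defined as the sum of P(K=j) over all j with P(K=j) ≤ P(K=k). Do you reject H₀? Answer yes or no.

Exact binomial: n=13, k=2, p₀=1/4=0.2500
P(X=j) = C(n,j)·p₀^j·(1−p₀)^(n−j); p = Σ P(X=j) over j with P(X=j) ≤ P(X=2)
p-value (two-sided) = 0.53864
At α=0.05: p ≥ α → fail to reject H₀

reject H₀: no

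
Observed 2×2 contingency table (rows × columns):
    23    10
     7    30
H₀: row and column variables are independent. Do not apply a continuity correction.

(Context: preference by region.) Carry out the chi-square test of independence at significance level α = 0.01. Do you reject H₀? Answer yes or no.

reject H₀: yes

Row totals [33, 37], col totals [30, 40], n=70
χ² = (23−14.14)²/14.14 + (10−18.86)²/18.86 + (7−15.86)²/15.86 + (30−21.14)²/21.14 = 18.3647
df = 1
p-value (upper-tail) = 0.00002
At α=0.01: p < α → reject H₀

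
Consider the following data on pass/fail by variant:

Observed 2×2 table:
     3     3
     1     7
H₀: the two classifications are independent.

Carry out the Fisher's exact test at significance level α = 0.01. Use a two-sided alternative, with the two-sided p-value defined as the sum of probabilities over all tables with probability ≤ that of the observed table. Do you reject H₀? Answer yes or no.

Margins: r₁=6, r₂=8, c₁=4, c₂=10, n=14
p_obs = C(6,3)·C(8,1)/C(14,4); sum pmf over tables with pmf ≤ p_obs
p-value (two-sided) = 0.24476
At α=0.01: p ≥ α → fail to reject H₀

reject H₀: no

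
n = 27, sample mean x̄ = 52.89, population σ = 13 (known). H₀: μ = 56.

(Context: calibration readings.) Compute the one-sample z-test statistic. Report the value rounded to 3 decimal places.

test statistic = -1.243

SE = σ/√n = 13/√27 = 2.5019
z = (x̄−μ₀)/SE = (52.89−56)/2.5019 = -1.2431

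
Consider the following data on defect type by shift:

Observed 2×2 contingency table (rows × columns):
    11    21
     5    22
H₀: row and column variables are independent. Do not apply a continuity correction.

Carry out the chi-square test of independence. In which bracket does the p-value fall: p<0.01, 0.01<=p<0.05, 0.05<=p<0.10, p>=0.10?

p-value bracket: p>=0.10

Row totals [32, 27], col totals [16, 43], n=59
χ² = (11−8.68)²/8.68 + (21−23.32)²/23.32 + (5−7.32)²/7.32 + (22−19.68)²/19.68 = 1.8629
df = 1
p-value (upper-tail) = 0.17229
→ bracket: p>=0.10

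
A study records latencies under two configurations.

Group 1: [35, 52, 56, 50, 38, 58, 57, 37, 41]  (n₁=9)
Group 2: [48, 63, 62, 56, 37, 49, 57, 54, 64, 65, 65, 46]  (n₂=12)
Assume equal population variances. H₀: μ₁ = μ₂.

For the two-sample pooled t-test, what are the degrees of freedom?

df = n₁ + n₂ − 2 = 9 + 12 − 2 = 19

degrees of freedom = 19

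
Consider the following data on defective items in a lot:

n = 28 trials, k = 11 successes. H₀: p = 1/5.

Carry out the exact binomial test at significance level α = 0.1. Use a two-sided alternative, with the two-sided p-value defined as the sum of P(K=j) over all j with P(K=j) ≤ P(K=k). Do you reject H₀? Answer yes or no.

Exact binomial: n=28, k=11, p₀=1/5=0.2000
P(X=j) = C(n,j)·p₀^j·(1−p₀)^(n−j); p = Σ P(X=j) over j with P(X=j) ≤ P(X=11)
p-value (two-sided) = 0.01680
At α=0.1: p < α → reject H₀

reject H₀: yes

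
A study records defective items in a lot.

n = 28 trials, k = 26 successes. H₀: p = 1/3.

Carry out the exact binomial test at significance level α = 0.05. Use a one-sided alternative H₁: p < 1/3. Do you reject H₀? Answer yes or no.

reject H₀: no

Exact binomial: n=28, k=26, p₀=1/3=0.3333
P(X≤26) from Σ C(n,i)·p₀^i·(1−p₀)^(n−i)
p-value (one-sided, H₁ less) = 1.00000
At α=0.05: p ≥ α → fail to reject H₀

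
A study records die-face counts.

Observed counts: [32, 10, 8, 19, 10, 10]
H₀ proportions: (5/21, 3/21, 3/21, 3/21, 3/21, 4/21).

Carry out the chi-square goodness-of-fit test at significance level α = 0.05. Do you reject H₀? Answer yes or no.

reject H₀: yes

n = 89; E_i = n·p_i = [21.19, 12.71, 12.71, 12.71, 12.71, 16.95]
χ² = (32−21.19)²/21.19 + (10−12.71)²/12.71 + (8−12.71)²/12.71 + (19−12.71)²/12.71 + (10−12.71)²/12.71 + (10−16.95)²/16.95 = 14.3798
df = 5
p-value (upper-tail) = 0.01337
At α=0.05: p < α → reject H₀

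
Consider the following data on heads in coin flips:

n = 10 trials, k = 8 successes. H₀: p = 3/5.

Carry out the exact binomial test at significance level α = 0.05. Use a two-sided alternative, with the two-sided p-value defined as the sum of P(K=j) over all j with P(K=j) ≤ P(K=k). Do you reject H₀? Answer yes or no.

Exact binomial: n=10, k=8, p₀=3/5=0.6000
P(X=j) = C(n,j)·p₀^j·(1−p₀)^(n−j); p = Σ P(X=j) over j with P(X=j) ≤ P(X=8)
p-value (two-sided) = 0.33353
At α=0.05: p ≥ α → fail to reject H₀

reject H₀: no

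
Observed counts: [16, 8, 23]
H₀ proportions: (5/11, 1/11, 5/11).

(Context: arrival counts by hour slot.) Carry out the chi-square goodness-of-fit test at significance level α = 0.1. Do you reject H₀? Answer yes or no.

n = 47; E_i = n·p_i = [21.36, 4.27, 21.36]
χ² = (16−21.36)²/21.36 + (8−4.27)²/4.27 + (23−21.36)²/21.36 = 4.7234
df = 2
p-value (upper-tail) = 0.09426
At α=0.1: p < α → reject H₀

reject H₀: yes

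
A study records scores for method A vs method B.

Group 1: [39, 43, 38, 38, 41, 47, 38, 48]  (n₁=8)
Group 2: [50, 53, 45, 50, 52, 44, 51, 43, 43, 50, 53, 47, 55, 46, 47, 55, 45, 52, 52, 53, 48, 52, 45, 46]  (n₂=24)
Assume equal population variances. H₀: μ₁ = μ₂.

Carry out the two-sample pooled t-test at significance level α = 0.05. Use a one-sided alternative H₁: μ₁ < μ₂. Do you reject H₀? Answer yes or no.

reject H₀: yes

x̄₁=41.500, s₁=4.106, n₁=8
x̄₂=49.042, s₂=3.816, n₂=24
s_p² = [7·4.106² + 23·3.816²]/30 = 15.0986
SE = √(s_p²·(1/8+1/24)) = 1.5863
t = (41.500−49.042)/1.5863 = -4.7542
df = 30
p-value (one-sided, H₁ less) = 0.00002
At α=0.05: p < α → reject H₀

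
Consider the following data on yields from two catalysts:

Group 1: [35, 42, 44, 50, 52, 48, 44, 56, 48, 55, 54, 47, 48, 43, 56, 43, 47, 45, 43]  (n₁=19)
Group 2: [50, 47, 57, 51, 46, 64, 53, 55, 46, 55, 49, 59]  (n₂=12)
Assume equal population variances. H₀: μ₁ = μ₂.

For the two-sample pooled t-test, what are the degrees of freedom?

df = n₁ + n₂ − 2 = 19 + 12 − 2 = 29

degrees of freedom = 29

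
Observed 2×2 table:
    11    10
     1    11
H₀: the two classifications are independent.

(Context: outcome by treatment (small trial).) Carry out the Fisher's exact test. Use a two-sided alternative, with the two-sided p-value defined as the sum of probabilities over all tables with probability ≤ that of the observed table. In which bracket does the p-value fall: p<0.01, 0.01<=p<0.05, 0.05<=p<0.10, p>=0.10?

p-value bracket: 0.01<=p<0.05

Margins: r₁=21, r₂=12, c₁=12, c₂=21, n=33
p_obs = C(21,11)·C(12,1)/C(33,12); sum pmf over tables with pmf ≤ p_obs
p-value (two-sided) = 0.02197
→ bracket: 0.01<=p<0.05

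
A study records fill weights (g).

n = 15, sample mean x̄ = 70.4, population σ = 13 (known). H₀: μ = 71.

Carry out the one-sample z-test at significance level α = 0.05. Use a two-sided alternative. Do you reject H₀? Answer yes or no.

reject H₀: no

SE = σ/√n = 13/√15 = 3.3566
z = (x̄−μ₀)/SE = (70.4−71)/3.3566 = -0.1788
p-value (two-sided) = 0.85813
At α=0.05: p ≥ α → fail to reject H₀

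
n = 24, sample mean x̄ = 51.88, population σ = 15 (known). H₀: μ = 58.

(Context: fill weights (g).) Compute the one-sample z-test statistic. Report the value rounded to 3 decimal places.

SE = σ/√n = 15/√24 = 3.0619
z = (x̄−μ₀)/SE = (51.88−58)/3.0619 = -1.9988

test statistic = -1.999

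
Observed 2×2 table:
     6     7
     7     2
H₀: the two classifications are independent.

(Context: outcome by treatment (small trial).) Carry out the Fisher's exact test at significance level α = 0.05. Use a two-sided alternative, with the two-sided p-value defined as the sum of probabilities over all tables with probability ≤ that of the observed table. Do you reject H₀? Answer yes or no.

reject H₀: no

Margins: r₁=13, r₂=9, c₁=13, c₂=9, n=22
p_obs = C(13,6)·C(9,7)/C(22,13); sum pmf over tables with pmf ≤ p_obs
p-value (two-sided) = 0.20310
At α=0.05: p ≥ α → fail to reject H₀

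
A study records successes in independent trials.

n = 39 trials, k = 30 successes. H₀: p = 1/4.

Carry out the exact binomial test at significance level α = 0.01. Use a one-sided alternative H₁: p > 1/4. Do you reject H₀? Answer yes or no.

Exact binomial: n=39, k=30, p₀=1/4=0.2500
P(X≥30) from Σ C(n,i)·p₀^i·(1−p₀)^(n−i)
p-value (one-sided, H₁ greater) = 0.00000
At α=0.01: p < α → reject H₀

reject H₀: yes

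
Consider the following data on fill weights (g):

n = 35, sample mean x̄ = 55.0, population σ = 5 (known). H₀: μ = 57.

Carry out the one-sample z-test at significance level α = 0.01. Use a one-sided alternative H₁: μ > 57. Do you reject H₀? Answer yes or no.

SE = σ/√n = 5/√35 = 0.8452
z = (x̄−μ₀)/SE = (55.0−57)/0.8452 = -2.3664
p-value (one-sided, H₁ greater) = 0.99102
At α=0.01: p ≥ α → fail to reject H₀

reject H₀: no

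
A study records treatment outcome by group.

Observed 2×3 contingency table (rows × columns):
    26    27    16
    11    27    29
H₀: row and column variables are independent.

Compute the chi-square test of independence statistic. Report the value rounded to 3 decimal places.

Row totals [69, 67], col totals [37, 54, 45], n=136
χ² = (26−18.77)²/18.77 + (27−27.40)²/27.40 + (16−22.83)²/22.83 + (11−18.23)²/18.23 + (27−26.60)²/26.60 + (29−22.17)²/22.17 = 9.8093
df = 2

test statistic = 9.809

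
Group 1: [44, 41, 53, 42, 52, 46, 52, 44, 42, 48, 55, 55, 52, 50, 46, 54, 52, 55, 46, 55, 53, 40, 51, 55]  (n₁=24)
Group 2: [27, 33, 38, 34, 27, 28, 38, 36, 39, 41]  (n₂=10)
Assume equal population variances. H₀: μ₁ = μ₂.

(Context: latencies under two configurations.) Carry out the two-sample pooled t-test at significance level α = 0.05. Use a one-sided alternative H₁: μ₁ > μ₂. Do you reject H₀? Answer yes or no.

x̄₁=49.292, s₁=5.095, n₁=24
x̄₂=34.100, s₂=5.216, n₂=10
s_p² = [23·5.095² + 9·5.216²]/32 = 26.3081
SE = √(s_p²·(1/24+1/10)) = 1.9305
t = (49.292−34.100)/1.9305 = 7.8691
df = 32
p-value (one-sided, H₁ greater) = 0.00000
At α=0.05: p < α → reject H₀

reject H₀: yes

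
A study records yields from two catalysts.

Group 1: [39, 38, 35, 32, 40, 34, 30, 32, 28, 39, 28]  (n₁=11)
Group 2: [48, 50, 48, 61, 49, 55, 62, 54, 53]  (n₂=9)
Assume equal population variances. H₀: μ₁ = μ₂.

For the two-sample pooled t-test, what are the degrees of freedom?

degrees of freedom = 18

df = n₁ + n₂ − 2 = 11 + 9 − 2 = 18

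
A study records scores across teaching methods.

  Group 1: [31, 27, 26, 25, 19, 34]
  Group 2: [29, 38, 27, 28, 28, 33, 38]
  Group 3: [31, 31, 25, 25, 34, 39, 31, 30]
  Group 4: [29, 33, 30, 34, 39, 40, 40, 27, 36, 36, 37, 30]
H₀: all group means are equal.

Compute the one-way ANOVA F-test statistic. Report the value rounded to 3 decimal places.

Group means [27.00, 31.57, 30.75, 34.25], grand mean 31.515
SSB = Σnᵢ(x̄ᵢ−x̄)² = 216.778; SSW = ΣΣ(x−x̄ᵢ)² = 637.464
MSB = 216.778/3 = 72.2594; MSW = 637.464/29 = 21.9815
F = MSB/MSW = 3.2873
df = (3, 29)

test statistic = 3.287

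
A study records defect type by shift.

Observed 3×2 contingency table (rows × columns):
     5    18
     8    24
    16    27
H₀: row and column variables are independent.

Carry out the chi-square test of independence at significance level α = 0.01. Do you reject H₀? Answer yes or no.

reject H₀: no

Row totals [23, 32, 43], col totals [29, 69], n=98
χ² = (5−6.81)²/6.81 + (18−16.19)²/16.19 + (8−9.47)²/9.47 + (24−22.53)²/22.53 + (16−12.72)²/12.72 + (27−30.28)²/30.28 = 2.2021
df = 2
p-value (upper-tail) = 0.33252
At α=0.01: p ≥ α → fail to reject H₀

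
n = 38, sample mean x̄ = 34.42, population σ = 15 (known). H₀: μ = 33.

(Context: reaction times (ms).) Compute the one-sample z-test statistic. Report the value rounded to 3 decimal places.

SE = σ/√n = 15/√38 = 2.4333
z = (x̄−μ₀)/SE = (34.42−33)/2.4333 = 0.5836

test statistic = 0.584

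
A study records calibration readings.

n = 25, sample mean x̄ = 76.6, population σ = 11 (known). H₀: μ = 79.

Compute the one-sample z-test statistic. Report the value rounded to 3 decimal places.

test statistic = -1.091

SE = σ/√n = 11/√25 = 2.2000
z = (x̄−μ₀)/SE = (76.6−79)/2.2000 = -1.0909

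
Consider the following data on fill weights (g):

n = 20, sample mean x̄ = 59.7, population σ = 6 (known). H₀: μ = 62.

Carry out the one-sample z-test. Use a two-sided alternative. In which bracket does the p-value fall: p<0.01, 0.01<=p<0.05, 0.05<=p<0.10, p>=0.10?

SE = σ/√n = 6/√20 = 1.3416
z = (x̄−μ₀)/SE = (59.7−62)/1.3416 = -1.7143
p-value (two-sided) = 0.08647
→ bracket: 0.05<=p<0.10

p-value bracket: 0.05<=p<0.10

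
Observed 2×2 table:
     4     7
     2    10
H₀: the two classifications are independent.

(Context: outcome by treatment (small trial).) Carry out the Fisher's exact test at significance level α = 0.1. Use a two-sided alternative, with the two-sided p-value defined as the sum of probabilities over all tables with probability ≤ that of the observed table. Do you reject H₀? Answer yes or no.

reject H₀: no

Margins: r₁=11, r₂=12, c₁=6, c₂=17, n=23
p_obs = C(11,4)·C(12,2)/C(23,6); sum pmf over tables with pmf ≤ p_obs
p-value (two-sided) = 0.37071
At α=0.1: p ≥ α → fail to reject H₀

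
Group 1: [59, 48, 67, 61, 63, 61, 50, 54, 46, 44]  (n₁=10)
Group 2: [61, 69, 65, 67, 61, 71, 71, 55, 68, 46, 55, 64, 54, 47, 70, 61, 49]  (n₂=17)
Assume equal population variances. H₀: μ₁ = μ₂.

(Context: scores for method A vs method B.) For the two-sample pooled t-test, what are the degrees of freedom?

degrees of freedom = 25

df = n₁ + n₂ − 2 = 10 + 17 − 2 = 25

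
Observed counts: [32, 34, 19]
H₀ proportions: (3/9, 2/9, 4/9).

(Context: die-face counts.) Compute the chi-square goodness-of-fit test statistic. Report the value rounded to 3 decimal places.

test statistic = 21.897

n = 85; E_i = n·p_i = [28.33, 18.89, 37.78]
χ² = (32−28.33)²/28.33 + (34−18.89)²/18.89 + (19−37.78)²/37.78 = 21.8971
df = 2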